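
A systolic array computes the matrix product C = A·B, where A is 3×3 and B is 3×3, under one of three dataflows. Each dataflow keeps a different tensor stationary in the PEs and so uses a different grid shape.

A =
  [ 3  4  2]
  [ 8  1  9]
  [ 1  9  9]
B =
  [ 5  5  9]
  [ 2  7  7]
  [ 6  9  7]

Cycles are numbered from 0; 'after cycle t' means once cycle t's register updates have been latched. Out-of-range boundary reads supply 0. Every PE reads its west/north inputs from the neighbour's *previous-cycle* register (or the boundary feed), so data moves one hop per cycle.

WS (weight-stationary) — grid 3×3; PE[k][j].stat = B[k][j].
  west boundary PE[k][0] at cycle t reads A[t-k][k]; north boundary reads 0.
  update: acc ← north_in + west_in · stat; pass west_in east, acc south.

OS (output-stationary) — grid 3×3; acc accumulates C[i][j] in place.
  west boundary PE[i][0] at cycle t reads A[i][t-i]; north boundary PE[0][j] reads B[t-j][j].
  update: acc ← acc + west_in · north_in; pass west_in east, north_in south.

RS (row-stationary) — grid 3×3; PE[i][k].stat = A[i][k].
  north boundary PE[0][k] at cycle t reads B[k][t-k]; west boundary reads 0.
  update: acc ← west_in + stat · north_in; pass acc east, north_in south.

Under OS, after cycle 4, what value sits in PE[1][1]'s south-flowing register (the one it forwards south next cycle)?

Tracing OS — 3×3 array, target PE[1][1]:
  c0 r0c1: 0 / 0 / 0
  c0 r1c0: 0 / 0 / 0
  c0 r1c1: 0 / 0 / 0
  c1 r0c1: 15 / 3 / 5
  c1 r1c0: 40 / 8 / 5
  c1 r1c1: 0 / 0 / 0
  c2 r0c1: 43 / 4 / 7
  c2 r1c0: 42 / 1 / 2
  c2 r1c1: 40 / 8 / 5
  c3 r0c1: 61 / 2 / 9
  c3 r1c0: 96 / 9 / 6
  c3 r1c1: 47 / 1 / 7
  c4 r0c1: 61 / 0 / 0
  c4 r1c0: 96 / 0 / 0
  c4 r1c1: 128 / 9 / 9

register = 9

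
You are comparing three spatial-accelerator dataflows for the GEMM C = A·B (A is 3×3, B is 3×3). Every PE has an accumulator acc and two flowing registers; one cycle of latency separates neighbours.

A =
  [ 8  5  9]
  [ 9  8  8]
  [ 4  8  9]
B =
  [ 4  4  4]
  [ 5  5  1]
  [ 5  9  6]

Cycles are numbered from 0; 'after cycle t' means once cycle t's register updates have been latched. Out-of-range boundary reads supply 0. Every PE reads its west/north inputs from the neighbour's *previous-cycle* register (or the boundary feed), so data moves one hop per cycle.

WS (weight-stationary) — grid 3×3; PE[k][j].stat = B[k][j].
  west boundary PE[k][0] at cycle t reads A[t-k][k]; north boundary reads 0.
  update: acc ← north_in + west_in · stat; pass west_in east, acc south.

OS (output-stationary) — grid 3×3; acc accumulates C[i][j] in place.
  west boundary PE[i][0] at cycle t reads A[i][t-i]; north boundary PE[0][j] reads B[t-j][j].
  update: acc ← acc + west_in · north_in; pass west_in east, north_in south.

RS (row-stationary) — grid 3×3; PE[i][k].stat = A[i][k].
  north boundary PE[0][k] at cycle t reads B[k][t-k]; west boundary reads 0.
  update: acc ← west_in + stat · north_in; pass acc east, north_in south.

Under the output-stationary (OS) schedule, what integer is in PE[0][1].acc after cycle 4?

OS 3×3: PE[0][1] cycle-by-cycle (with neighbour feeds):
  t=0 PE[0][0]: acc=32 h=8 v=4
  t=0 PE[0][1]: acc=0 h=0 v=0
  t=1 PE[0][0]: acc=57 h=5 v=5
  t=1 PE[0][1]: acc=32 h=8 v=4
  t=2 PE[0][0]: acc=102 h=9 v=5
  t=2 PE[0][1]: acc=57 h=5 v=5
  t=3 PE[0][0]: acc=102 h=0 v=0
  t=3 PE[0][1]: acc=138 h=9 v=9
  t=4 PE[0][0]: acc=102 h=0 v=0
  t=4 PE[0][1]: acc=138 h=0 v=0

PE[0][1].acc = 138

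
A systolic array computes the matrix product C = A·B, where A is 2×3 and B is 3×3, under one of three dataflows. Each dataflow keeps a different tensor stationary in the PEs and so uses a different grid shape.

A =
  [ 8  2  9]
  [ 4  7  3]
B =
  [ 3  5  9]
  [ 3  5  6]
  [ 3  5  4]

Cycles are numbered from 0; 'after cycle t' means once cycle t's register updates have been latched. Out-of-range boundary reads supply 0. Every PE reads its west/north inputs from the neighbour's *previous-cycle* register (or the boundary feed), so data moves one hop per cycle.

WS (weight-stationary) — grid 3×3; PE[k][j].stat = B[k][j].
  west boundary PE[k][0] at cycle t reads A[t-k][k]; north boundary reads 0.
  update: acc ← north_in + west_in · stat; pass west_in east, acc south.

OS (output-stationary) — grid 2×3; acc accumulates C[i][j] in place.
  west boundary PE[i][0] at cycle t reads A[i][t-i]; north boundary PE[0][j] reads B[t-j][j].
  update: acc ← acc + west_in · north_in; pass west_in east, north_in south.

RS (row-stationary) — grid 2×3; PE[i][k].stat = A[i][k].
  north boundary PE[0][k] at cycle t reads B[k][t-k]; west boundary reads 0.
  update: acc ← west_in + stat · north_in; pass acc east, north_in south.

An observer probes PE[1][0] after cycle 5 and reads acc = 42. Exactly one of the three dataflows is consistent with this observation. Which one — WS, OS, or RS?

dataflow = OS

WS (3×3 grid), PE[1][0]:
  t=0 PE[1][0]: acc=0 h=0 v=0
  t=1 PE[1][0]: acc=30 h=2 v=30
  t=2 PE[1][0]: acc=33 h=7 v=33
  t=3 PE[1][0]: acc=0 h=0 v=0
  t=4 PE[1][0]: acc=0 h=0 v=0
  t=5 PE[1][0]: acc=0 h=0 v=0
OS (2×3 grid), PE[1][0]:
  t=0 PE[1][0]: acc=0 h=0 v=0
  t=1 PE[1][0]: acc=12 h=4 v=3
  t=2 PE[1][0]: acc=33 h=7 v=3
  t=3 PE[1][0]: acc=42 h=3 v=3
  t=4 PE[1][0]: acc=42 h=0 v=0
  t=5 PE[1][0]: acc=42 h=0 v=0
RS (2×3 grid), PE[1][0]:
  t=0 PE[1][0]: acc=0 h=0 v=0
  t=1 PE[1][0]: acc=12 h=12 v=3
  t=2 PE[1][0]: acc=20 h=20 v=5
  t=3 PE[1][0]: acc=36 h=36 v=9
  t=4 PE[1][0]: acc=0 h=0 v=0
  t=5 PE[1][0]: acc=0 h=0 v=0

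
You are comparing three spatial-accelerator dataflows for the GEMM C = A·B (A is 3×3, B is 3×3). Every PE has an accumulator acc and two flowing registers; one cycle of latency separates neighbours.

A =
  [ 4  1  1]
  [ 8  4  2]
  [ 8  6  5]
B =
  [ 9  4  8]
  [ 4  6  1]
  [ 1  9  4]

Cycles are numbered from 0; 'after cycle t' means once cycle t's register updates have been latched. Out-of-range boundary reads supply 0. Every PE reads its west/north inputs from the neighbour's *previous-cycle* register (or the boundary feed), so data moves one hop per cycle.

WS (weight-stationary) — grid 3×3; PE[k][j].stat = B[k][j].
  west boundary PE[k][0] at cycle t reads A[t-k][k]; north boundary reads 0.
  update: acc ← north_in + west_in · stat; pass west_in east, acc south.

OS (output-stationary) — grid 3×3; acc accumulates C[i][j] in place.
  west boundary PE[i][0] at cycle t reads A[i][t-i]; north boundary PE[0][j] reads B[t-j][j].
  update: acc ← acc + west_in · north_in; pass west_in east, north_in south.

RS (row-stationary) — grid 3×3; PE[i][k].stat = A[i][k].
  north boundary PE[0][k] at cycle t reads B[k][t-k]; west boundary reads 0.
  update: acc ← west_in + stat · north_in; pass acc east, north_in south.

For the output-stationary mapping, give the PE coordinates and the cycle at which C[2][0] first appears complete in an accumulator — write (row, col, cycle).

OS — PE[2][0] is where C[2][0] collects:
  after 0 — PE[2][0] acc=0, pass-E 0, pass-S 0
  after 1 — PE[2][0] acc=0, pass-E 0, pass-S 0
  after 2 — PE[2][0] acc=72, pass-E 8, pass-S 9
  after 3 — PE[2][0] acc=96, pass-E 6, pass-S 4
  after 4 — PE[2][0] acc=101, pass-E 5, pass-S 1

(row, col, cycle) = (2, 0, 4)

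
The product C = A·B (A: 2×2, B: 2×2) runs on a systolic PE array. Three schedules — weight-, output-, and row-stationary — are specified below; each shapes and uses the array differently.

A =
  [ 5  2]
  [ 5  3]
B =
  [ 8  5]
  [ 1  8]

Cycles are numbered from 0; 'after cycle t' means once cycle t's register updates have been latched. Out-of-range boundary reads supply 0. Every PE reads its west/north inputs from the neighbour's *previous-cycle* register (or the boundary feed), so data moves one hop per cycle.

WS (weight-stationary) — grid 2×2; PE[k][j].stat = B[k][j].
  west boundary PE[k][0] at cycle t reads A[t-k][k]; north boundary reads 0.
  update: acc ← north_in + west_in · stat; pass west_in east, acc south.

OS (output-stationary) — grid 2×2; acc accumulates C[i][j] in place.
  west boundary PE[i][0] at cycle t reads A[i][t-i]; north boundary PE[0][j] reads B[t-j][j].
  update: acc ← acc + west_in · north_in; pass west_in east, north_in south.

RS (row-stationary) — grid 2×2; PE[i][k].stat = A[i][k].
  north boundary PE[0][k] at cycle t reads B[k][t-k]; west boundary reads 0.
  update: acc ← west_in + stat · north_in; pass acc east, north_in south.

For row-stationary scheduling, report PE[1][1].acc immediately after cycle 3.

PE[1][1].acc = 49

RS (2×2). Following PE[1][1] plus its west/north inputs:
  after 0 — PE[0][1] acc=0, pass-E 0, pass-S 0
  after 0 — PE[1][0] acc=0, pass-E 0, pass-S 0
  after 0 — PE[1][1] acc=0, pass-E 0, pass-S 0
  after 1 — PE[0][1] acc=42, pass-E 42, pass-S 1
  after 1 — PE[1][0] acc=40, pass-E 40, pass-S 8
  after 1 — PE[1][1] acc=0, pass-E 0, pass-S 0
  after 2 — PE[0][1] acc=41, pass-E 41, pass-S 8
  after 2 — PE[1][0] acc=25, pass-E 25, pass-S 5
  after 2 — PE[1][1] acc=43, pass-E 43, pass-S 1
  after 3 — PE[0][1] acc=0, pass-E 0, pass-S 0
  after 3 — PE[1][0] acc=0, pass-E 0, pass-S 0
  after 3 — PE[1][1] acc=49, pass-E 49, pass-S 8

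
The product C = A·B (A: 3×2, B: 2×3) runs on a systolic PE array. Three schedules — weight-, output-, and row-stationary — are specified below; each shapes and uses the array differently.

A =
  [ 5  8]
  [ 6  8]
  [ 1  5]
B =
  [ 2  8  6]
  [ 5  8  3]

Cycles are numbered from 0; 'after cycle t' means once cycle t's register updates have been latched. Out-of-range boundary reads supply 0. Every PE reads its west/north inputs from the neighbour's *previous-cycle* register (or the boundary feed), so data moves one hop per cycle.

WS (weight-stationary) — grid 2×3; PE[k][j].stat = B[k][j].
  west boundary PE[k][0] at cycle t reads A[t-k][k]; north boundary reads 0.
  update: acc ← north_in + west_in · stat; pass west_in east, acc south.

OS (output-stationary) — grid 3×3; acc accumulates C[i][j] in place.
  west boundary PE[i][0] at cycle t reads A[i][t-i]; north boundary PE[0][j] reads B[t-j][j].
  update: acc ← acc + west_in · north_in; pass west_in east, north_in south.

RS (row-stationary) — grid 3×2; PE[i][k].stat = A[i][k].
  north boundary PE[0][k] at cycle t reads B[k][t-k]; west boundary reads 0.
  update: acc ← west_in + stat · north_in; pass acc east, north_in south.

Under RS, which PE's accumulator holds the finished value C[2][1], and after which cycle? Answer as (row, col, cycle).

(row, col, cycle) = (2, 1, 4)

RS — PE[2][1] is where C[2][1] collects:
  after 0 — PE[2][1] acc=0, pass-E 0, pass-S 0
  after 1 — PE[2][1] acc=0, pass-E 0, pass-S 0
  after 2 — PE[2][1] acc=0, pass-E 0, pass-S 0
  after 3 — PE[2][1] acc=27, pass-E 27, pass-S 5
  after 4 — PE[2][1] acc=48, pass-E 48, pass-S 8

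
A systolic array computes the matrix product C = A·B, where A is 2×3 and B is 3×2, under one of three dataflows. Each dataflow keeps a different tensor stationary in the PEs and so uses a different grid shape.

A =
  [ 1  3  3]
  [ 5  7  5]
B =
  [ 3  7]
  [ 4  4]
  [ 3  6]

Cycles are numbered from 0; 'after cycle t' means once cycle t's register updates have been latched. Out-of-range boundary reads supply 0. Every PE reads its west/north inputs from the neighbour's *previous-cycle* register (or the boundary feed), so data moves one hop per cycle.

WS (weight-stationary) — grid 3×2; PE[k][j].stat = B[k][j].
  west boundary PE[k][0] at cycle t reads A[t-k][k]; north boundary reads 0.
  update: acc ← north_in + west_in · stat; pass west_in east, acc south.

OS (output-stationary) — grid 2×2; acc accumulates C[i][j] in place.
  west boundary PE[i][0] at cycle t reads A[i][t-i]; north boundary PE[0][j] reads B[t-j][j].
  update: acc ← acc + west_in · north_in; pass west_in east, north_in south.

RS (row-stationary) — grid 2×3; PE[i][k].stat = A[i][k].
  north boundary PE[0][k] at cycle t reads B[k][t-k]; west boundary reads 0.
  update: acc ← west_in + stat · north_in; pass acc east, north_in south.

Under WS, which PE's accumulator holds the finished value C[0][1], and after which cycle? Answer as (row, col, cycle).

WS — PE[2][1] is where C[0][1] collects:
  step 0 · PE2,1: acc=0; fwd→0 fwd↓0
  step 1 · PE2,1: acc=0; fwd→0 fwd↓0
  step 2 · PE2,1: acc=0; fwd→0 fwd↓0
  step 3 · PE2,1: acc=37; fwd→3 fwd↓37

(row, col, cycle) = (2, 1, 3)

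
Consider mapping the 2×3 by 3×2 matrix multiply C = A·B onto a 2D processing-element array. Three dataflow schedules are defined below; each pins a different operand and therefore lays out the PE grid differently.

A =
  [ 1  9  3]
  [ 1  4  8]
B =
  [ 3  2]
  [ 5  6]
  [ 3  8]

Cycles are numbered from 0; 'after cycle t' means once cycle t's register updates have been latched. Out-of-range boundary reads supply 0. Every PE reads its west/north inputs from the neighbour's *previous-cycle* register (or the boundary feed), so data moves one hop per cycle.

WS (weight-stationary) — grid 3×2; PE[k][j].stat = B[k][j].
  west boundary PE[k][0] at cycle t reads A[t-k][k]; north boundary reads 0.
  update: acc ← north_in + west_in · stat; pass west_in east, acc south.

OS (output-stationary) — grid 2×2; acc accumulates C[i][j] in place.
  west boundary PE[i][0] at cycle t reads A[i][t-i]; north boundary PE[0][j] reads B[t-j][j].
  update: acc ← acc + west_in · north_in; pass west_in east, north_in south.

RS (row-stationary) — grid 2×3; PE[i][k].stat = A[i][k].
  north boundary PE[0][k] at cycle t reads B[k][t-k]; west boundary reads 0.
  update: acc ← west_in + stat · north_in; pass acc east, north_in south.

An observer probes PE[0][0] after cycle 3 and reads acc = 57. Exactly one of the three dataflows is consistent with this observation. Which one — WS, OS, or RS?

dataflow = OS

WS (3×2 grid), PE[0][0]:
  after 0 — PE[0][0] acc=3, pass-E 1, pass-S 3
  after 1 — PE[0][0] acc=3, pass-E 1, pass-S 3
  after 2 — PE[0][0] acc=0, pass-E 0, pass-S 0
  after 3 — PE[0][0] acc=0, pass-E 0, pass-S 0
OS (2×2 grid), PE[0][0]:
  after 0 — PE[0][0] acc=3, pass-E 1, pass-S 3
  after 1 — PE[0][0] acc=48, pass-E 9, pass-S 5
  after 2 — PE[0][0] acc=57, pass-E 3, pass-S 3
  after 3 — PE[0][0] acc=57, pass-E 0, pass-S 0
RS (2×3 grid), PE[0][0]:
  after 0 — PE[0][0] acc=3, pass-E 3, pass-S 3
  after 1 — PE[0][0] acc=2, pass-E 2, pass-S 2
  after 2 — PE[0][0] acc=0, pass-E 0, pass-S 0
  after 3 — PE[0][0] acc=0, pass-E 0, pass-S 0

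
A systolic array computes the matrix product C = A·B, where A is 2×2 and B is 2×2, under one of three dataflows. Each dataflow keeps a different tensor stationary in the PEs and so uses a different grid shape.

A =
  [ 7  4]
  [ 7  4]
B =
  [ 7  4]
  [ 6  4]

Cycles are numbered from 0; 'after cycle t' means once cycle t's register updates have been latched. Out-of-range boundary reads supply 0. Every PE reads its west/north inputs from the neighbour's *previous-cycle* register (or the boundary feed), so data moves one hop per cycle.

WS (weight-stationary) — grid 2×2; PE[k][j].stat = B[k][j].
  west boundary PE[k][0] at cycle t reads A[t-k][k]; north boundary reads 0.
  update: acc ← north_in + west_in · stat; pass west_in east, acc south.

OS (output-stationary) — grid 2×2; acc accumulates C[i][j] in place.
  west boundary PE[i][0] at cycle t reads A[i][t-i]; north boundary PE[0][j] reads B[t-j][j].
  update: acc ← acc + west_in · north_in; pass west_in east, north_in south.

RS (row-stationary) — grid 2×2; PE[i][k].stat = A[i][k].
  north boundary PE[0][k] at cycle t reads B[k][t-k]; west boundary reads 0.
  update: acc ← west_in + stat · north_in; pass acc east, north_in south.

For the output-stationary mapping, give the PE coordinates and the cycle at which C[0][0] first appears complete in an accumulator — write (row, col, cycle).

Under OS, C[0][0] lands at PE[0][0]:
  step 0 · PE0,0: acc=49; fwd→7 fwd↓7
  step 1 · PE0,0: acc=73; fwd→4 fwd↓6

(row, col, cycle) = (0, 0, 1)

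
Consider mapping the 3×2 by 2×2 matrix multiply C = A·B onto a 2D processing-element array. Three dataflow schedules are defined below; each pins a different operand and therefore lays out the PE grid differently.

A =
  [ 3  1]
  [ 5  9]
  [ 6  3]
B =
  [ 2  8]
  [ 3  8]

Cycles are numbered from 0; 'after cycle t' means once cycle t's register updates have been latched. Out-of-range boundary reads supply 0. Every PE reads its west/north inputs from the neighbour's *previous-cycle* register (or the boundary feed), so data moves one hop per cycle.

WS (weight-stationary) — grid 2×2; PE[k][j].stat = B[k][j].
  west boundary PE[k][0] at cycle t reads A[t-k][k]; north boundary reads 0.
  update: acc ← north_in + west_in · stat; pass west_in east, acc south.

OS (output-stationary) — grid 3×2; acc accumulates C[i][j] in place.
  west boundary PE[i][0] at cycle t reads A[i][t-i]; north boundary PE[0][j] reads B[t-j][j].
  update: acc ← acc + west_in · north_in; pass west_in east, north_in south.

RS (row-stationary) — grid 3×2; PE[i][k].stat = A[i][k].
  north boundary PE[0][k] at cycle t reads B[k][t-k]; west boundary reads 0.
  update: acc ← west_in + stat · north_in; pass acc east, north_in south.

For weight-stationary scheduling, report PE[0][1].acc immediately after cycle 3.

PE[0][1].acc = 48

WS on a 2×2 grid — tracing PE[0][1] and its feeders:
  [0] (0,0) acc=6 (h:3 v:6)
  [0] (0,1) acc=0 (h:0 v:0)
  [1] (0,0) acc=10 (h:5 v:10)
  [1] (0,1) acc=24 (h:3 v:24)
  [2] (0,0) acc=12 (h:6 v:12)
  [2] (0,1) acc=40 (h:5 v:40)
  [3] (0,0) acc=0 (h:0 v:0)
  [3] (0,1) acc=48 (h:6 v:48)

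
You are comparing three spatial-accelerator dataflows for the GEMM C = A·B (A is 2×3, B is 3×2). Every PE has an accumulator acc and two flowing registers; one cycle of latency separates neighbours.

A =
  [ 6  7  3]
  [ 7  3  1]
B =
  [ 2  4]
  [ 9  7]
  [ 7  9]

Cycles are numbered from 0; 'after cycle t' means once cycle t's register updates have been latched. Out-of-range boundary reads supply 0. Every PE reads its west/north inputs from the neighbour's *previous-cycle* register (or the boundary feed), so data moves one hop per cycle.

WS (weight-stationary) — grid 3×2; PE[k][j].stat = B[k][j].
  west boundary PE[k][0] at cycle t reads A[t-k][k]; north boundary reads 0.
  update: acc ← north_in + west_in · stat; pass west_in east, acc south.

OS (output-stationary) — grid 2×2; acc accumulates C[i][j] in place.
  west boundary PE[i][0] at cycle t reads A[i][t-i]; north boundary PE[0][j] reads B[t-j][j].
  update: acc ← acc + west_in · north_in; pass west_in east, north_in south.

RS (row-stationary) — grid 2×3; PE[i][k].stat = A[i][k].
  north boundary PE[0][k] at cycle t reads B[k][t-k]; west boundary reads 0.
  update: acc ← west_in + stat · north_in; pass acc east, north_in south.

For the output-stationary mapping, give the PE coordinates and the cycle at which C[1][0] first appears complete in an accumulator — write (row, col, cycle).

OS: C[1][0] accumulates in PE[1][0]:
  [0] (1,0) acc=0 (h:0 v:0)
  [1] (1,0) acc=14 (h:7 v:2)
  [2] (1,0) acc=41 (h:3 v:9)
  [3] (1,0) acc=48 (h:1 v:7)

(row, col, cycle) = (1, 0, 3)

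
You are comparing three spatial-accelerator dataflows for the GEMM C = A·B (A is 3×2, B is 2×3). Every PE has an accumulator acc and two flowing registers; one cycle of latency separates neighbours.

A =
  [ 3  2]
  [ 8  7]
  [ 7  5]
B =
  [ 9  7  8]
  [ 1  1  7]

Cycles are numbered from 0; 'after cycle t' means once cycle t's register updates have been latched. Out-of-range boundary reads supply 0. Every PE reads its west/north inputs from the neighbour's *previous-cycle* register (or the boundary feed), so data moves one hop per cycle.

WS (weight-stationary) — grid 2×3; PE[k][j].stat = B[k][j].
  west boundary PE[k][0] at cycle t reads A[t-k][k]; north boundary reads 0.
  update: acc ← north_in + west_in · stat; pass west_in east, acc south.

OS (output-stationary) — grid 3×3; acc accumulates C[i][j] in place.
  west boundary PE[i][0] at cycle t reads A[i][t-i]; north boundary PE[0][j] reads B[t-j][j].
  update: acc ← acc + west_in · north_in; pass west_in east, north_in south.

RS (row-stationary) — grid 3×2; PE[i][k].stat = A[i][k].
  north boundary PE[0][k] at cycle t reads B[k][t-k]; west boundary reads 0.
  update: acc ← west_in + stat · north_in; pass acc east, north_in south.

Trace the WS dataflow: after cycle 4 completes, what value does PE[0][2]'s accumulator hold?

WS (2×3). Following PE[0][2] plus its west/north inputs:
  c0 r0c1: 0 / 0 / 0
  c0 r0c2: 0 / 0 / 0
  c1 r0c1: 21 / 3 / 21
  c1 r0c2: 0 / 0 / 0
  c2 r0c1: 56 / 8 / 56
  c2 r0c2: 24 / 3 / 24
  c3 r0c1: 49 / 7 / 49
  c3 r0c2: 64 / 8 / 64
  c4 r0c1: 0 / 0 / 0
  c4 r0c2: 56 / 7 / 56

PE[0][2].acc = 56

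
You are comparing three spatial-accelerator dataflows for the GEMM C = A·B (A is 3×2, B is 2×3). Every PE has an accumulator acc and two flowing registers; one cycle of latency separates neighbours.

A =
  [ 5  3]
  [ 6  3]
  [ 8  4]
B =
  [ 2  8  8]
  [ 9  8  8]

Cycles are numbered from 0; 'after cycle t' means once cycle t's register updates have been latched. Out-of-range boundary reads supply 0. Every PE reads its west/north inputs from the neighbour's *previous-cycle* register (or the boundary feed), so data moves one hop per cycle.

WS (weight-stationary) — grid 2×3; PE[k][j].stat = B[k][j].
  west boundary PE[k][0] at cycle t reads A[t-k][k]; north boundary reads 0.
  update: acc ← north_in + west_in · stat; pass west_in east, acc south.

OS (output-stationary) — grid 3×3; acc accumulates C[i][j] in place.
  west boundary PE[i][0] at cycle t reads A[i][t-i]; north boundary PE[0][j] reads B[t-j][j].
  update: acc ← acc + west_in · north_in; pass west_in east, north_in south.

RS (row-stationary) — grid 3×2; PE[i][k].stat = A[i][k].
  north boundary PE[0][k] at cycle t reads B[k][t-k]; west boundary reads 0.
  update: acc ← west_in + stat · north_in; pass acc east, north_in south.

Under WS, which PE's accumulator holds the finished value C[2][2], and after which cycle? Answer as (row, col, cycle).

(row, col, cycle) = (1, 2, 5)

WS — PE[1][2] is where C[2][2] collects:
  c0 r1c2: 0 / 0 / 0
  c1 r1c2: 0 / 0 / 0
  c2 r1c2: 0 / 0 / 0
  c3 r1c2: 64 / 3 / 64
  c4 r1c2: 72 / 3 / 72
  c5 r1c2: 96 / 4 / 96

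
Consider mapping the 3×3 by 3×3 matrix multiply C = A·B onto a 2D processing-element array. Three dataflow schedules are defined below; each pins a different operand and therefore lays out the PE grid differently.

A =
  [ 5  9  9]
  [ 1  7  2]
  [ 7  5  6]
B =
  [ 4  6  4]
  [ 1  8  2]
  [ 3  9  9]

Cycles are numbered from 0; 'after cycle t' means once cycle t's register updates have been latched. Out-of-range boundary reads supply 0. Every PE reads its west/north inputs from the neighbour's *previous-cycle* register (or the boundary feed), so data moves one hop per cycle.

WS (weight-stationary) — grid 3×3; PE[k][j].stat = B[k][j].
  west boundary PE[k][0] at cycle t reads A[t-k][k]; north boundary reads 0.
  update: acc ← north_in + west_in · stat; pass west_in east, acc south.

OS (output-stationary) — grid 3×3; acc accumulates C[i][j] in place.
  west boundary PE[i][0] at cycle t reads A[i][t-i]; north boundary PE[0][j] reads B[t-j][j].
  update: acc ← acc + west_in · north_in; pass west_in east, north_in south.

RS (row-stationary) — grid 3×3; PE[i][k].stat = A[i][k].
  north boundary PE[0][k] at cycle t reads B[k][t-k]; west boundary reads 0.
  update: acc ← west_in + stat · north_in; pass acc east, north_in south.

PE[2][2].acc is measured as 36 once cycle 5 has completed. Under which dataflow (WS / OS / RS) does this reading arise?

dataflow = WS

— WS: 3×3; PE[2][2] trace:
  @0  [2,2]  acc 0  |  →0  ↓0
  @1  [2,2]  acc 0  |  →0  ↓0
  @2  [2,2]  acc 0  |  →0  ↓0
  @3  [2,2]  acc 0  |  →0  ↓0
  @4  [2,2]  acc 119  |  →9  ↓119
  @5  [2,2]  acc 36  |  →2  ↓36
— OS: 3×3; PE[2][2] trace:
  @0  [2,2]  acc 0  |  →0  ↓0
  @1  [2,2]  acc 0  |  →0  ↓0
  @2  [2,2]  acc 0  |  →0  ↓0
  @3  [2,2]  acc 0  |  →0  ↓0
  @4  [2,2]  acc 28  |  →7  ↓4
  @5  [2,2]  acc 38  |  →5  ↓2
— RS: 3×3; PE[2][2] trace:
  @0  [2,2]  acc 0  |  →0  ↓0
  @1  [2,2]  acc 0  |  →0  ↓0
  @2  [2,2]  acc 0  |  →0  ↓0
  @3  [2,2]  acc 0  |  →0  ↓0
  @4  [2,2]  acc 51  |  →51  ↓3
  @5  [2,2]  acc 136  |  →136  ↓9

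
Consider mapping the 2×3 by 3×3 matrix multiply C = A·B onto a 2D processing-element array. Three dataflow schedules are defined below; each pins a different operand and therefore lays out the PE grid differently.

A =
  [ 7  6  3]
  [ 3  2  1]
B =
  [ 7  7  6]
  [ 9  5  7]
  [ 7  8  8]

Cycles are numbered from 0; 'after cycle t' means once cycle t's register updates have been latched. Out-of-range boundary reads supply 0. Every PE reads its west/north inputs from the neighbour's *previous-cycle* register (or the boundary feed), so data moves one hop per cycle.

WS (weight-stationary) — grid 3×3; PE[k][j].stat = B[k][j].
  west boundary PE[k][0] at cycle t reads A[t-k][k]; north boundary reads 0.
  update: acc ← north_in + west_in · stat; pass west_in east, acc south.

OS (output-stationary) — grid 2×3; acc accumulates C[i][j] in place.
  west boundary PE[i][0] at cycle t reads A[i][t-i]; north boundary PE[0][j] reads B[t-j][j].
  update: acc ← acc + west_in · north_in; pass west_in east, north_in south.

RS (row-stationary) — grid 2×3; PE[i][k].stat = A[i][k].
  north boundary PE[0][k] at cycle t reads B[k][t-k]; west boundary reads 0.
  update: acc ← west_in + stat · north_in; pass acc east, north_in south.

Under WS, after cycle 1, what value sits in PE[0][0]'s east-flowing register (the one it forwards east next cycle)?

Tracing WS — 3×3 array, target PE[0][0]:
  after 0 — PE[0][0] acc=49, pass-E 7, pass-S 49
  after 1 — PE[0][0] acc=21, pass-E 3, pass-S 21

register = 3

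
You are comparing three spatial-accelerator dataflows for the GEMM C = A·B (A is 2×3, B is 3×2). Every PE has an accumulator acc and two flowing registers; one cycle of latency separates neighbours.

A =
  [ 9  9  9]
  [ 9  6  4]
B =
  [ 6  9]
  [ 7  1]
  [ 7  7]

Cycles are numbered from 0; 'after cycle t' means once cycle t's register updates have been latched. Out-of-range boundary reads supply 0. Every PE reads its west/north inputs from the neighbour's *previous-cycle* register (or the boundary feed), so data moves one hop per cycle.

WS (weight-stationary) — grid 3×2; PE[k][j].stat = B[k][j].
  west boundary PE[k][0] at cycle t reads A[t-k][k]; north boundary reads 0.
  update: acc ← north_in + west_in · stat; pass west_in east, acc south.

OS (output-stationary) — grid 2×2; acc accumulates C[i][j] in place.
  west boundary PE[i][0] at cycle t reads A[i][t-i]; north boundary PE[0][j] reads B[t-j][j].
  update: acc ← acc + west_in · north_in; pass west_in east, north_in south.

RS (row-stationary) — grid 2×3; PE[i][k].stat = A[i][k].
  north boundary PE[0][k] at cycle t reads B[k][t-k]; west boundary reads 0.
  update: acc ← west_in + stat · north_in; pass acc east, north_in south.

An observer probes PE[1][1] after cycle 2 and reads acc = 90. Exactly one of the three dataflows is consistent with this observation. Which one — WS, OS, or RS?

dataflow = WS

— WS: 3×2; PE[1][1] trace:
  step 0 · PE1,1: acc=0; fwd→0 fwd↓0
  step 1 · PE1,1: acc=0; fwd→0 fwd↓0
  step 2 · PE1,1: acc=90; fwd→9 fwd↓90
— OS: 2×2; PE[1][1] trace:
  step 0 · PE1,1: acc=0; fwd→0 fwd↓0
  step 1 · PE1,1: acc=0; fwd→0 fwd↓0
  step 2 · PE1,1: acc=81; fwd→9 fwd↓9
— RS: 2×3; PE[1][1] trace:
  step 0 · PE1,1: acc=0; fwd→0 fwd↓0
  step 1 · PE1,1: acc=0; fwd→0 fwd↓0
  step 2 · PE1,1: acc=96; fwd→96 fwd↓7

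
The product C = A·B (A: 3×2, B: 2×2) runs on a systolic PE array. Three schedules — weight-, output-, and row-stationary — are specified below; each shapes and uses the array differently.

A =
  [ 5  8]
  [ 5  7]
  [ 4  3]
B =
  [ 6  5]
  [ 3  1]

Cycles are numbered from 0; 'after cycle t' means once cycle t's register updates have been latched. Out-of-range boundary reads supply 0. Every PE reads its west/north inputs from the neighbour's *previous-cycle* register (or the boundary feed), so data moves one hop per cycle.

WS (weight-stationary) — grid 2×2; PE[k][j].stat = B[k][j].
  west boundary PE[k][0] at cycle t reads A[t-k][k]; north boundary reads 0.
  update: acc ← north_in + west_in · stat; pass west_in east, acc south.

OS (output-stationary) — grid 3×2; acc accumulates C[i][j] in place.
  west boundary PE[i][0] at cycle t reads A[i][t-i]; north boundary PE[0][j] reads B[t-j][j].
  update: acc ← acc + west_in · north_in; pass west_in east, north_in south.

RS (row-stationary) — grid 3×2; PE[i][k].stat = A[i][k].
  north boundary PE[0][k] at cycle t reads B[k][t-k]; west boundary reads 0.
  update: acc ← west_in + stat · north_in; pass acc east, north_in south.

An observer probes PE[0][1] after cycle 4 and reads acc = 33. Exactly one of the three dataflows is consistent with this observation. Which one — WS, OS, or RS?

dataflow = OS

Under WS (2×2), PE[0][1]:
  t=0 PE[0][1]: acc=0 h=0 v=0
  t=1 PE[0][1]: acc=25 h=5 v=25
  t=2 PE[0][1]: acc=25 h=5 v=25
  t=3 PE[0][1]: acc=20 h=4 v=20
  t=4 PE[0][1]: acc=0 h=0 v=0
Under OS (3×2), PE[0][1]:
  t=0 PE[0][1]: acc=0 h=0 v=0
  t=1 PE[0][1]: acc=25 h=5 v=5
  t=2 PE[0][1]: acc=33 h=8 v=1
  t=3 PE[0][1]: acc=33 h=0 v=0
  t=4 PE[0][1]: acc=33 h=0 v=0
Under RS (3×2), PE[0][1]:
  t=0 PE[0][1]: acc=0 h=0 v=0
  t=1 PE[0][1]: acc=54 h=54 v=3
  t=2 PE[0][1]: acc=33 h=33 v=1
  t=3 PE[0][1]: acc=0 h=0 v=0
  t=4 PE[0][1]: acc=0 h=0 v=0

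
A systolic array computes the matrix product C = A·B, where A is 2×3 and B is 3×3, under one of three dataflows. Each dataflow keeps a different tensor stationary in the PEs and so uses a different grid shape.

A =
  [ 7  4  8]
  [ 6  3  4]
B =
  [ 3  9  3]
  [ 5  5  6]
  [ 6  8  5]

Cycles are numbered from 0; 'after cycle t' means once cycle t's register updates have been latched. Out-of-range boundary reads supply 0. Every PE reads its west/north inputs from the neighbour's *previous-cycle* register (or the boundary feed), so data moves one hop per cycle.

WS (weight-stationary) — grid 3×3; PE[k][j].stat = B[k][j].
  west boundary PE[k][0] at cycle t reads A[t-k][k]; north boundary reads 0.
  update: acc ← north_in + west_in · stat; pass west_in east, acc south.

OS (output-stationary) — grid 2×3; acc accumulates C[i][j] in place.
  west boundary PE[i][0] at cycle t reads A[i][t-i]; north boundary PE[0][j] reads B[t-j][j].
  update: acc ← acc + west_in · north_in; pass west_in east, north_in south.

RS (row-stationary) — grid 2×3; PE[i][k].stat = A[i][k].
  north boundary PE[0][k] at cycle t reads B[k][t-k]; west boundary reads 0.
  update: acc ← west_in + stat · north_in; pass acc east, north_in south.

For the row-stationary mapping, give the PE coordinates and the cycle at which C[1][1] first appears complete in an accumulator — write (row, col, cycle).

(row, col, cycle) = (1, 2, 4)

RS: C[1][1] accumulates in PE[1][2]:
  cycle 0: PE[1][2] → acc 0, east 0, south 0
  cycle 1: PE[1][2] → acc 0, east 0, south 0
  cycle 2: PE[1][2] → acc 0, east 0, south 0
  cycle 3: PE[1][2] → acc 57, east 57, south 6
  cycle 4: PE[1][2] → acc 101, east 101, south 8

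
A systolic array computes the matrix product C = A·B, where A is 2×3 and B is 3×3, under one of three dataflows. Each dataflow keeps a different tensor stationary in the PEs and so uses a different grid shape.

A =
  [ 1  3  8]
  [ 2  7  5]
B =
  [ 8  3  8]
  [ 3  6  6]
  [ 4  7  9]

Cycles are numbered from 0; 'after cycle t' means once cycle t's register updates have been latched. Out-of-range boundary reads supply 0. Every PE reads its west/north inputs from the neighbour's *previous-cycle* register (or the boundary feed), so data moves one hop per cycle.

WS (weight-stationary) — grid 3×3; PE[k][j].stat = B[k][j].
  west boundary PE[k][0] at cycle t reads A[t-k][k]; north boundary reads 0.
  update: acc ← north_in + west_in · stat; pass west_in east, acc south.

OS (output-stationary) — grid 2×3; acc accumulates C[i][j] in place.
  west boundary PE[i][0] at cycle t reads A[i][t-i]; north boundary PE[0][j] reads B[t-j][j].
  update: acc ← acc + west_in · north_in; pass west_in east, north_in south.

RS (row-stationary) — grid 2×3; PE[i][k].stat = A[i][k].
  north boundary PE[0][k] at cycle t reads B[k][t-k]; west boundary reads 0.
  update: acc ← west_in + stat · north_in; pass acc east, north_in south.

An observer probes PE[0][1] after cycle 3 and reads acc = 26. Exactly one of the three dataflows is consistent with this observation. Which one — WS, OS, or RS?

dataflow = RS

— WS: 3×3; PE[0][1] trace:
  after 0 — PE[0][1] acc=0, pass-E 0, pass-S 0
  after 1 — PE[0][1] acc=3, pass-E 1, pass-S 3
  after 2 — PE[0][1] acc=6, pass-E 2, pass-S 6
  after 3 — PE[0][1] acc=0, pass-E 0, pass-S 0
— OS: 2×3; PE[0][1] trace:
  after 0 — PE[0][1] acc=0, pass-E 0, pass-S 0
  after 1 — PE[0][1] acc=3, pass-E 1, pass-S 3
  after 2 — PE[0][1] acc=21, pass-E 3, pass-S 6
  after 3 — PE[0][1] acc=77, pass-E 8, pass-S 7
— RS: 2×3; PE[0][1] trace:
  after 0 — PE[0][1] acc=0, pass-E 0, pass-S 0
  after 1 — PE[0][1] acc=17, pass-E 17, pass-S 3
  after 2 — PE[0][1] acc=21, pass-E 21, pass-S 6
  after 3 — PE[0][1] acc=26, pass-E 26, pass-S 6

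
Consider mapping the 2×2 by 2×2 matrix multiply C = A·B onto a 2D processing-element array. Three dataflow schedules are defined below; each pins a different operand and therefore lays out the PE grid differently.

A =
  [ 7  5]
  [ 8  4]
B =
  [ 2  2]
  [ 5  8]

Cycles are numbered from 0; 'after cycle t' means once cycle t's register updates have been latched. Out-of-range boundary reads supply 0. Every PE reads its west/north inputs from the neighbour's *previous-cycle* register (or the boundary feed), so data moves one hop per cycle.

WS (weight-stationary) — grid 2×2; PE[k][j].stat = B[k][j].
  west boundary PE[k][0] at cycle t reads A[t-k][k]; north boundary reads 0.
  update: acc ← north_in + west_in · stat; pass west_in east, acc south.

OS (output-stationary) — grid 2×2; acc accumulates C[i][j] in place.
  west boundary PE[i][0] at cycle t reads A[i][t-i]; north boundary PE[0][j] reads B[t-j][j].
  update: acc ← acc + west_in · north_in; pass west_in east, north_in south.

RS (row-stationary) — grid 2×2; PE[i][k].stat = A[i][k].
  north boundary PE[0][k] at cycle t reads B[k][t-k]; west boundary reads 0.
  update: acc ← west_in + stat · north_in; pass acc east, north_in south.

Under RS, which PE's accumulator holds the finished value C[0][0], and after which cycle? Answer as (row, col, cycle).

RS: C[0][0] accumulates in PE[0][1]:
  t=0 PE[0][1]: acc=0 h=0 v=0
  t=1 PE[0][1]: acc=39 h=39 v=5

(row, col, cycle) = (0, 1, 1)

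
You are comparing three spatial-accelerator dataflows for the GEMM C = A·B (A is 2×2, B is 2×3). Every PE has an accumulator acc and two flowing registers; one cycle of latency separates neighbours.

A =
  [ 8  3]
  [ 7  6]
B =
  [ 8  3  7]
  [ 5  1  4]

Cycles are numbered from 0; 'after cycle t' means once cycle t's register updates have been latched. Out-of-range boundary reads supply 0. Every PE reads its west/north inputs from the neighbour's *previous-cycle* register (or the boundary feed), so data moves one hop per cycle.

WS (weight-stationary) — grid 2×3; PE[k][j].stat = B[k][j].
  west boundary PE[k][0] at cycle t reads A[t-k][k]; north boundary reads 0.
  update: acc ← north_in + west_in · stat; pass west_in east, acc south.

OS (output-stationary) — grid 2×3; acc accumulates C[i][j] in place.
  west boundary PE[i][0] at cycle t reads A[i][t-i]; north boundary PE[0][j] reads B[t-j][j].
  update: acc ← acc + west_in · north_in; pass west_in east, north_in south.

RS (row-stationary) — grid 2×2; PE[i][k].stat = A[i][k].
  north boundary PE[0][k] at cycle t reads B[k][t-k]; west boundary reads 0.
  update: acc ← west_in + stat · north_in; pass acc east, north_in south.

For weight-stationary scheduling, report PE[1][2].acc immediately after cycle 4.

WS (2×3). Following PE[1][2] plus its west/north inputs:
  cycle 0: PE[0][2] → acc 0, east 0, south 0
  cycle 0: PE[1][1] → acc 0, east 0, south 0
  cycle 0: PE[1][2] → acc 0, east 0, south 0
  cycle 1: PE[0][2] → acc 0, east 0, south 0
  cycle 1: PE[1][1] → acc 0, east 0, south 0
  cycle 1: PE[1][2] → acc 0, east 0, south 0
  cycle 2: PE[0][2] → acc 56, east 8, south 56
  cycle 2: PE[1][1] → acc 27, east 3, south 27
  cycle 2: PE[1][2] → acc 0, east 0, south 0
  cycle 3: PE[0][2] → acc 49, east 7, south 49
  cycle 3: PE[1][1] → acc 27, east 6, south 27
  cycle 3: PE[1][2] → acc 68, east 3, south 68
  cycle 4: PE[0][2] → acc 0, east 0, south 0
  cycle 4: PE[1][1] → acc 0, east 0, south 0
  cycle 4: PE[1][2] → acc 73, east 6, south 73

PE[1][2].acc = 73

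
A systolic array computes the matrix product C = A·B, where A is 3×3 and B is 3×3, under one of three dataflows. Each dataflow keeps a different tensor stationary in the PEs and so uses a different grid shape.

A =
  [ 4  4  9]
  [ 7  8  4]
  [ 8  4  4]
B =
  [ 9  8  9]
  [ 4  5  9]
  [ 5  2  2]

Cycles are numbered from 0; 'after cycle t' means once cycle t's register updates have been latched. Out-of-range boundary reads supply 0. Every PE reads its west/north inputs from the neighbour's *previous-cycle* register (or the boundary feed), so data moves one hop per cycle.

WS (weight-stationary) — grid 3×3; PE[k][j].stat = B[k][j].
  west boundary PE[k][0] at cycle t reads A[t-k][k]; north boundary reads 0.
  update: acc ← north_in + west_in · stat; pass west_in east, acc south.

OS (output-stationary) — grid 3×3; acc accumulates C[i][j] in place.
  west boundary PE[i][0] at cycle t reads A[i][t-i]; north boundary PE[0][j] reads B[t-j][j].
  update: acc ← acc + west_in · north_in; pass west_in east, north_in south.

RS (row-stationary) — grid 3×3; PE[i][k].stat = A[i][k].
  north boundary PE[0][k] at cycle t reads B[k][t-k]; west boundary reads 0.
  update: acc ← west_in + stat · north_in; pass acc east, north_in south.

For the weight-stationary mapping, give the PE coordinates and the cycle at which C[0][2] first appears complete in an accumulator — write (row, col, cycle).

(row, col, cycle) = (2, 2, 4)

Under WS, C[0][2] lands at PE[2][2]:
  cycle 0: PE[2][2] → acc 0, east 0, south 0
  cycle 1: PE[2][2] → acc 0, east 0, south 0
  cycle 2: PE[2][2] → acc 0, east 0, south 0
  cycle 3: PE[2][2] → acc 0, east 0, south 0
  cycle 4: PE[2][2] → acc 90, east 9, south 90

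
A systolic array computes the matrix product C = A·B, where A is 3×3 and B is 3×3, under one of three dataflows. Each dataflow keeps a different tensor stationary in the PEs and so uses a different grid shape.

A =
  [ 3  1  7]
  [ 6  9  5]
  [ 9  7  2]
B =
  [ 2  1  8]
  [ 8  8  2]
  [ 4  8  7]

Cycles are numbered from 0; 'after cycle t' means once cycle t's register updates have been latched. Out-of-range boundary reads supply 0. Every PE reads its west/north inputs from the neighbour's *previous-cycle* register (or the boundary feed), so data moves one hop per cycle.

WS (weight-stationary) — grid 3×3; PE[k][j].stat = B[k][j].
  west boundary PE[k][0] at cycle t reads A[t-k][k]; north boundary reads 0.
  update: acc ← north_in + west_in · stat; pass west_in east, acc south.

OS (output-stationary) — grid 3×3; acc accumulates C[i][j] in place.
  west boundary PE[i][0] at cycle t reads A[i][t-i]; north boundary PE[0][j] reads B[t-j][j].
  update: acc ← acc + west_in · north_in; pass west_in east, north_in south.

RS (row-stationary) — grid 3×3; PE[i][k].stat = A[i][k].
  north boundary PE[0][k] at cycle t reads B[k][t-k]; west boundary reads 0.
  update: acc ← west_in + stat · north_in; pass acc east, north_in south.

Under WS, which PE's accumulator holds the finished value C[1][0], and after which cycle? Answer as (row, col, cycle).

(row, col, cycle) = (2, 0, 3)

WS: C[1][0] accumulates in PE[2][0]:
  [0] (2,0) acc=0 (h:0 v:0)
  [1] (2,0) acc=0 (h:0 v:0)
  [2] (2,0) acc=42 (h:7 v:42)
  [3] (2,0) acc=104 (h:5 v:104)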